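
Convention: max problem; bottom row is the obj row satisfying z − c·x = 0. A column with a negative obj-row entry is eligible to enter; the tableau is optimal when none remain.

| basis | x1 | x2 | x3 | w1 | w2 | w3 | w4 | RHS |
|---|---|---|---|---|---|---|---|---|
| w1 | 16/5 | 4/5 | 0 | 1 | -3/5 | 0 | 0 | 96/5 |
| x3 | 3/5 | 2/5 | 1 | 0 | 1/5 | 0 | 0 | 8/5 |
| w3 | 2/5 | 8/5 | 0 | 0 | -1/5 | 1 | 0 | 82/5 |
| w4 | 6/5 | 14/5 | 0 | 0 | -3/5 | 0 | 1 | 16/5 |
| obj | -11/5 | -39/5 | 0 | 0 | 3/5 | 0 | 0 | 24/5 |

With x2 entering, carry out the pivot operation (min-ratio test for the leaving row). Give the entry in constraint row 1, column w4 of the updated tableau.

-2/7

Ratio test on column x2 — row 1: (96/5)/(4/5) = 24; row 2: (8/5)/(2/5) = 4; row 3: (82/5)/(8/5) = 41/4; row 4: (16/5)/(14/5) = 8/7. Minimum is 8/7 at row 4 (w4 leaves); pivot element 14/5.
Divide row 4 by 14/5; eliminate column x2 from the other rows.
Row 1 update in column w4: 0 − (4/5)·(5/14) = -2/7.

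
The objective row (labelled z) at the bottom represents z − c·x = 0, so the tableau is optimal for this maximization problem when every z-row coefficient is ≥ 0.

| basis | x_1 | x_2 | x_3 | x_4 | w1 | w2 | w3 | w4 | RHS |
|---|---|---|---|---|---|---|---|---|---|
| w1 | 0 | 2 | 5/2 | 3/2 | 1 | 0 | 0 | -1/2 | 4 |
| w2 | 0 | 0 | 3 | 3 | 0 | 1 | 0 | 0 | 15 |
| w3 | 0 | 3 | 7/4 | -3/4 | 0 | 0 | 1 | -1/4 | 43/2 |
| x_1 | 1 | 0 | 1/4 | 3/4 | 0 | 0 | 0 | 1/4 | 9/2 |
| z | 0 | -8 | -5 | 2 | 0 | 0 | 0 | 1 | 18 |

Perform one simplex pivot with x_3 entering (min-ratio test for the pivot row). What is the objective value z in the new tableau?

26

Ratio test on column x_3 — row 1: 4/(5/2) = 8/5; row 2: 15/3 = 5; row 3: (43/2)/(7/4) = 86/7; row 4: (9/2)/(1/4) = 18. Minimum is 8/5 at row 1 (w1 leaves); pivot element 5/2.
Pivot on row 1; the z-row RHS becomes 18 − (-5)·(8/5) = 26.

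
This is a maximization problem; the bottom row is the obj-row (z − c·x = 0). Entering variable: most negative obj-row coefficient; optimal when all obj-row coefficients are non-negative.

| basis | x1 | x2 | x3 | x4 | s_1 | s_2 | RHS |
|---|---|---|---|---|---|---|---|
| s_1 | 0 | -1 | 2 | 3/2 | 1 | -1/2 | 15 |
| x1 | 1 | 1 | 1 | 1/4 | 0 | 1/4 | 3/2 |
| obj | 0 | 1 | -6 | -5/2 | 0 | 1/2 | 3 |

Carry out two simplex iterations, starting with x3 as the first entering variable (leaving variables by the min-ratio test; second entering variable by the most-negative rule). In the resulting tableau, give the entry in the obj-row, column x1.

10

Ratio test on column x3 — row 1: 15/2 = 15/2; row 2: (3/2)/1 = 3/2. Minimum is 3/2 at row 2 (x1 leaves); pivot element 1.
Divide row 2 by 1; eliminate column x3 from the other rows.
Second iteration: most negative obj-row entry is -1 in column x4, so x4 enters.
Ratio test on column x4 — row 1: 12/1 = 12; row 2: (3/2)/(1/4) = 6. Minimum is 6 at row 2 (x3 leaves); pivot element 1/4.
Divide row 2 by 1/4; eliminate column x4 from the other rows.
After both pivots, the entry at the obj-row, column x1 is 10.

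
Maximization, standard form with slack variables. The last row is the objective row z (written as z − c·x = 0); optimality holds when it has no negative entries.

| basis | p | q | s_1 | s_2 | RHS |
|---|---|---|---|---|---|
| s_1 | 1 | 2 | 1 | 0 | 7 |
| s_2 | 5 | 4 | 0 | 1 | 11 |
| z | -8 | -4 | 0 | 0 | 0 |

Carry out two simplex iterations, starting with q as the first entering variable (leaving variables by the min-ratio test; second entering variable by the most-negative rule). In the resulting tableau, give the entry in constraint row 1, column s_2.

-1/5

Ratio test on column q — row 1: 7/2 = 7/2; row 2: 11/4 = 11/4. Minimum is 11/4 at row 2 (s_2 leaves); pivot element 4.
Divide row 2 by 4; eliminate column q from the other rows.
Second iteration: most negative z-row entry is -3 in column p, so p enters.
Ratio test on column p — row 1: entry -3/2 ≤ 0; row 2: (11/4)/(5/4) = 11/5. Minimum is 11/5 at row 2 (q leaves); pivot element 5/4.
Divide row 2 by 5/4; eliminate column p from the other rows.
After both pivots, the entry at constraint row 1, column s_2 is -1/5.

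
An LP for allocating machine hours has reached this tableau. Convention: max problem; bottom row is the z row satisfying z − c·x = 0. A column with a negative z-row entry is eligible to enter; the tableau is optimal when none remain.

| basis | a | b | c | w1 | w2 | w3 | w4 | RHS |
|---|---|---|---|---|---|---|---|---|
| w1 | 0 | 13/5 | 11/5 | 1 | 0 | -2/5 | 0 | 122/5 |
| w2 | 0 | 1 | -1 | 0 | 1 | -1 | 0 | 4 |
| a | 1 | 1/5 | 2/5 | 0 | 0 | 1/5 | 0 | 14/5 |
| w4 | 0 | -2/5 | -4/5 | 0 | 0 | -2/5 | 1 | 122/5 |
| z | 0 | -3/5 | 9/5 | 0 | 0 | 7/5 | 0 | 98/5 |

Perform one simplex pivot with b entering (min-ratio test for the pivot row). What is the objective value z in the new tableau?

Ratio test on column b — row 1: (122/5)/(13/5) = 122/13; row 2: 4/1 = 4; row 3: (14/5)/(1/5) = 14; row 4: entry -2/5 ≤ 0. Minimum is 4 at row 2 (w2 leaves); pivot element 1.
Pivot on row 2; the z-row RHS becomes 98/5 − (-3/5)·4 = 22.

22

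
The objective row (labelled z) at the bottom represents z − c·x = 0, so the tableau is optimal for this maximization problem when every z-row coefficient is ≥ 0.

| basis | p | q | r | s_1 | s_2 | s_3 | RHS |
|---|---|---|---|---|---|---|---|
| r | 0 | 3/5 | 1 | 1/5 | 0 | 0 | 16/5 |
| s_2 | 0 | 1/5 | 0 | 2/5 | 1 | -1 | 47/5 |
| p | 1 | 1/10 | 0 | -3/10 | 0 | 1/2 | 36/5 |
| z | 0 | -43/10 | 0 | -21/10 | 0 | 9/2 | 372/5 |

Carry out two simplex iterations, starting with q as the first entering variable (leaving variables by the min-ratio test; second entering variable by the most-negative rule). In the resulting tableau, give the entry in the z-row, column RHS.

Ratio test on column q — row 1: (16/5)/(3/5) = 16/3; row 2: (47/5)/(1/5) = 47; row 3: (36/5)/(1/10) = 72. Minimum is 16/3 at row 1 (r leaves); pivot element 3/5.
Divide row 1 by 3/5; eliminate column q from the other rows.
Second iteration: most negative z-row entry is -2/3 in column s_1, so s_1 enters.
Ratio test on column s_1 — row 1: (16/3)/(1/3) = 16; row 2: (25/3)/(1/3) = 25; row 3: entry -1/3 ≤ 0. Minimum is 16 at row 1 (q leaves); pivot element 1/3.
Divide row 1 by 1/3; eliminate column s_1 from the other rows.
After both pivots, the entry at the z-row, column RHS is 108.

108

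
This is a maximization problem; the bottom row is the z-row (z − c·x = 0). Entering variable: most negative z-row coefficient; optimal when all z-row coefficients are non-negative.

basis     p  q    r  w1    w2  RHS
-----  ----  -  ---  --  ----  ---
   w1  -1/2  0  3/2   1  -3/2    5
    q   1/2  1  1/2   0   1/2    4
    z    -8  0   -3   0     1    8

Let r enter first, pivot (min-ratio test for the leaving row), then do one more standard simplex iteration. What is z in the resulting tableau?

99/2

Ratio test on column r — row 1: 5/(3/2) = 10/3; row 2: 4/(1/2) = 8. Minimum is 10/3 at row 1 (w1 leaves); pivot element 3/2.
Pivot on row 1; the z-row RHS becomes 8 − (-3)·(10/3) = 18.
Next entering variable (most negative z-row entry -9): p.
Ratio test on column p — row 1: entry -1/3 ≤ 0; row 2: (7/3)/(2/3) = 7/2. Minimum is 7/2 at row 2 (q leaves); pivot element 2/3.
After the second pivot the z-row RHS is 18 − (-9)·(7/2) = 99/2.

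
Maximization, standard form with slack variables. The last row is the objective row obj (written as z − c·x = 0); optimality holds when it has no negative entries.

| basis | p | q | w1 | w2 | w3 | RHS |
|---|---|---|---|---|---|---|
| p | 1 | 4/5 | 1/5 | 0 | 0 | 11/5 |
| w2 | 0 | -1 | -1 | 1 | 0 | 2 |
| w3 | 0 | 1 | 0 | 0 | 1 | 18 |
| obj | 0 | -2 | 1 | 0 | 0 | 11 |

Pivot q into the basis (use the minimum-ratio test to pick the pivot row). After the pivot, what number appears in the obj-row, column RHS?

33/2

Ratio test on column q — row 1: (11/5)/(4/5) = 11/4; row 2: entry -1 ≤ 0; row 3: 18/1 = 18. Minimum is 11/4 at row 1 (p leaves); pivot element 4/5.
Divide row 1 by 4/5; eliminate column q from the other rows.
obj-row update in column RHS: 11 − (-2)·(11/4) = 33/2.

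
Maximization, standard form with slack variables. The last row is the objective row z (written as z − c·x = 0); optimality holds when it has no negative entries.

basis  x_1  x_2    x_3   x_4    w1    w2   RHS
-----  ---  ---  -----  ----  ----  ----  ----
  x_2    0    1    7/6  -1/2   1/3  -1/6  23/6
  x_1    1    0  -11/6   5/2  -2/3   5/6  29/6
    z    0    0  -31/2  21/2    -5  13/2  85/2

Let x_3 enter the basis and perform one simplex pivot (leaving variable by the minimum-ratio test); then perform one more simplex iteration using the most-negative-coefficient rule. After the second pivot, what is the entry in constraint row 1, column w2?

Ratio test on column x_3 — row 1: (23/6)/(7/6) = 23/7; row 2: entry -11/6 ≤ 0. Minimum is 23/7 at row 1 (x_2 leaves); pivot element 7/6.
Divide row 1 by 7/6; eliminate column x_3 from the other rows.
Second iteration: most negative z-row entry is -4/7 in column w1, so w1 enters.
Ratio test on column w1 — row 1: (23/7)/(2/7) = 23/2; row 2: entry -1/7 ≤ 0. Minimum is 23/2 at row 1 (x_3 leaves); pivot element 2/7.
Divide row 1 by 2/7; eliminate column w1 from the other rows.
After both pivots, the entry at constraint row 1, column w2 is -1/2.

-1/2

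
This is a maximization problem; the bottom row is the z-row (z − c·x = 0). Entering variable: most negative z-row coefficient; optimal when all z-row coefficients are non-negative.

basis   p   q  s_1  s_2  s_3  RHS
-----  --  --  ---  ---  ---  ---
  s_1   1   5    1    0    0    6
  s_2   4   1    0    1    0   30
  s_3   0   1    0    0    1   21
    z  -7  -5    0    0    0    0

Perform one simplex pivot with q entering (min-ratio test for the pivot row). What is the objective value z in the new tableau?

6

Ratio test on column q — row 1: 6/5 = 6/5; row 2: 30/1 = 30; row 3: 21/1 = 21. Minimum is 6/5 at row 1 (s_1 leaves); pivot element 5.
Pivot on row 1; the z-row RHS becomes 0 − (-5)·(6/5) = 6.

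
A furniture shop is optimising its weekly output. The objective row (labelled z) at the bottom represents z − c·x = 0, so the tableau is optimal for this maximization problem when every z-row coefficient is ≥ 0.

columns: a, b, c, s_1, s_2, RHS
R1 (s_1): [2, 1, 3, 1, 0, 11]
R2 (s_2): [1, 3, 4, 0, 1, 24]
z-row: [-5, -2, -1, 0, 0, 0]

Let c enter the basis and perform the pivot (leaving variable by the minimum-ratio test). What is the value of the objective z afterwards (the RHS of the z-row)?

11/3

Ratio test on column c — row 1: 11/3 = 11/3; row 2: 24/4 = 6. Minimum is 11/3 at row 1 (s_1 leaves); pivot element 3.
Pivot on row 1; the z-row RHS becomes 0 − (-1)·(11/3) = 11/3.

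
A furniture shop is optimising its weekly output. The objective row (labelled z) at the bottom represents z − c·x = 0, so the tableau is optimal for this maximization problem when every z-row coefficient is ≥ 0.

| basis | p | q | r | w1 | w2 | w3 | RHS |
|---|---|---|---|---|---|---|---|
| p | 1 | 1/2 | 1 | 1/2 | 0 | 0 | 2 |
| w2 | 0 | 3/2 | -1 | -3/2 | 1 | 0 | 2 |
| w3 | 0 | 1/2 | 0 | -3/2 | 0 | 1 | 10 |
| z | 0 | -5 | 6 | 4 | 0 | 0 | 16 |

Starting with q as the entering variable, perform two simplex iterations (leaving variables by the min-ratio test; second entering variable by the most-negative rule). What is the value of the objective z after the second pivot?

Ratio test on column q — row 1: 2/(1/2) = 4; row 2: 2/(3/2) = 4/3; row 3: 10/(1/2) = 20. Minimum is 4/3 at row 2 (w2 leaves); pivot element 3/2.
Pivot on row 2; the z-row RHS becomes 16 − (-5)·(4/3) = 68/3.
Next entering variable (most negative z-row entry -1): w1.
Ratio test on column w1 — row 1: (4/3)/1 = 4/3; row 2: entry -1 ≤ 0; row 3: entry -1 ≤ 0. Minimum is 4/3 at row 1 (p leaves); pivot element 1.
After the second pivot the z-row RHS is 68/3 − (-1)·(4/3) = 24.

24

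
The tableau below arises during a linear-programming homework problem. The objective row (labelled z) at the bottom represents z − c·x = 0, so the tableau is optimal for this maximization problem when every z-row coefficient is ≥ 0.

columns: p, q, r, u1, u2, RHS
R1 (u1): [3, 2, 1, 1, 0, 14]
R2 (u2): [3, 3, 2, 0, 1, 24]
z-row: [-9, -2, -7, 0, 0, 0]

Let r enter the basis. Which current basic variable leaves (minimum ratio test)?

Column r entries and ratios — u1: 14/1 = 14; u2: 24/2 = 12.
Smallest ratio is 12 in the row of u2, so u2 leaves.

u2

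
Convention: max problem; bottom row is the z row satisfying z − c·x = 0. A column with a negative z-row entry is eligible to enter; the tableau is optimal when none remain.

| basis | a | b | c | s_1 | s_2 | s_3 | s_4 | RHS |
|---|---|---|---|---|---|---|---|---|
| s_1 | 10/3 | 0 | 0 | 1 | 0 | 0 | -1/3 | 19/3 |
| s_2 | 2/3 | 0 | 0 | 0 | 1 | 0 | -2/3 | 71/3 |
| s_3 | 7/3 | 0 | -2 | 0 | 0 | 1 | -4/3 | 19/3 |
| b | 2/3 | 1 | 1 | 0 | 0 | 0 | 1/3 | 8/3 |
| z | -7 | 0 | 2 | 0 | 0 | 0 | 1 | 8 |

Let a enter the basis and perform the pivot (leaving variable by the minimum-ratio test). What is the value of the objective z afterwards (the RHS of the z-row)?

Ratio test on column a — row 1: (19/3)/(10/3) = 19/10; row 2: (71/3)/(2/3) = 71/2; row 3: (19/3)/(7/3) = 19/7; row 4: (8/3)/(2/3) = 4. Minimum is 19/10 at row 1 (s_1 leaves); pivot element 10/3.
Pivot on row 1; the z-row RHS becomes 8 − (-7)·(19/10) = 213/10.

213/10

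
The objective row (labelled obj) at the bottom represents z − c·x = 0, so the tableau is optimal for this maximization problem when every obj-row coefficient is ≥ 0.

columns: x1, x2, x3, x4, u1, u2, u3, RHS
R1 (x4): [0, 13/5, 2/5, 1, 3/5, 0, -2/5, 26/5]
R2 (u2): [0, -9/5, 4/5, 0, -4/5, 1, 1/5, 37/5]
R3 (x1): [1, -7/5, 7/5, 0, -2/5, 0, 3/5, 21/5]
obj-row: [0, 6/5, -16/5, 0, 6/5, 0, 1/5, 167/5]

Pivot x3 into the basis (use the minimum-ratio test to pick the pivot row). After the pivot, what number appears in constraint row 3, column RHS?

3

Ratio test on column x3 — row 1: (26/5)/(2/5) = 13; row 2: (37/5)/(4/5) = 37/4; row 3: (21/5)/(7/5) = 3. Minimum is 3 at row 3 (x1 leaves); pivot element 7/5.
Divide row 3 by 7/5; eliminate column x3 from the other rows.
In the new row 3, the RHS entry is the old entry divided by the pivot: (21/5)/(7/5) = 3.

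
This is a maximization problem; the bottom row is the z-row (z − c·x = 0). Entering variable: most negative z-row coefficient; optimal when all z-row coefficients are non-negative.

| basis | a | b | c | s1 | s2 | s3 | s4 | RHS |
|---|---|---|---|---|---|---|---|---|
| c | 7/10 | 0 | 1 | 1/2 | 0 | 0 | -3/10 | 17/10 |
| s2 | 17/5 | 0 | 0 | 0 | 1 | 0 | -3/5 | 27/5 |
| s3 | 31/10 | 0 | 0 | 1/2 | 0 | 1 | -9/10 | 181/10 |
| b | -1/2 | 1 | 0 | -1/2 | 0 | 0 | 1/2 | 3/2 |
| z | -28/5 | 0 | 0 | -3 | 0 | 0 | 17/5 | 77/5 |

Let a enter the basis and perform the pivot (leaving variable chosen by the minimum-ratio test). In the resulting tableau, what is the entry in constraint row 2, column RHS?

27/17

Ratio test on column a — row 1: (17/10)/(7/10) = 17/7; row 2: (27/5)/(17/5) = 27/17; row 3: (181/10)/(31/10) = 181/31; row 4: entry -1/2 ≤ 0. Minimum is 27/17 at row 2 (s2 leaves); pivot element 17/5.
Divide row 2 by 17/5; eliminate column a from the other rows.
In the new row 2, the RHS entry is the old entry divided by the pivot: (27/5)/(17/5) = 27/17.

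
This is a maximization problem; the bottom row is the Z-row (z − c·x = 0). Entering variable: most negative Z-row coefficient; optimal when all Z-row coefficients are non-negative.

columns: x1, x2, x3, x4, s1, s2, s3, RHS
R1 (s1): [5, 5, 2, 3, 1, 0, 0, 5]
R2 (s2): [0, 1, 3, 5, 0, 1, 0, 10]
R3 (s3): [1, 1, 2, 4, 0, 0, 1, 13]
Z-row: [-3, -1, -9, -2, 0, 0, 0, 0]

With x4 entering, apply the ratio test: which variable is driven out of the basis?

s1

Column x4 entries and ratios — s1: 5/3 = 5/3; s2: 10/5 = 2; s3: 13/4 = 13/4.
Smallest ratio is 5/3 in the row of s1, so s1 leaves.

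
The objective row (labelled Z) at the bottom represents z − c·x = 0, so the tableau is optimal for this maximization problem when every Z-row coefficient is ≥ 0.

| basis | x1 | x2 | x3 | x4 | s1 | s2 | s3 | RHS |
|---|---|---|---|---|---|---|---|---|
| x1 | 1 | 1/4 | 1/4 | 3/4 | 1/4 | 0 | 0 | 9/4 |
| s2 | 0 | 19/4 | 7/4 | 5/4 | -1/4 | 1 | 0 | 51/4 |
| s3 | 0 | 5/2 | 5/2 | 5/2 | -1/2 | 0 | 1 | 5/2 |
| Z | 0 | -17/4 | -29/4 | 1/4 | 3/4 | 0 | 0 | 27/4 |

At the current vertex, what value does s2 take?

51/4

s2 is basic (row 2); its value is the RHS of that row, 51/4.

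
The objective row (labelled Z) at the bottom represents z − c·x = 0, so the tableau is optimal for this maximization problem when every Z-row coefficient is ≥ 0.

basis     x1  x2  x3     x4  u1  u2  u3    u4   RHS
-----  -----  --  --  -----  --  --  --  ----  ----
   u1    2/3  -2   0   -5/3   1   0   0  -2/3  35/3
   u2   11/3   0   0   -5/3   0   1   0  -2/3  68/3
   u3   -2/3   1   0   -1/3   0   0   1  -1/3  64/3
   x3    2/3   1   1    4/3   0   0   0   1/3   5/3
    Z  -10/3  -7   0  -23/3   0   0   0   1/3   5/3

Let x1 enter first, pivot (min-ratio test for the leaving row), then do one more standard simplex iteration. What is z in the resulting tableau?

40/3

Ratio test on column x1 — row 1: (35/3)/(2/3) = 35/2; row 2: (68/3)/(11/3) = 68/11; row 3: entry -2/3 ≤ 0; row 4: (5/3)/(2/3) = 5/2. Minimum is 5/2 at row 4 (x3 leaves); pivot element 2/3.
Pivot on row 4; the Z-row RHS becomes 5/3 − (-10/3)·(5/2) = 10.
Next entering variable (most negative Z-row entry -2): x2.
Ratio test on column x2 — row 1: entry -3 ≤ 0; row 2: entry -11/2 ≤ 0; row 3: 23/2 = 23/2; row 4: (5/2)/(3/2) = 5/3. Minimum is 5/3 at row 4 (x1 leaves); pivot element 3/2.
After the second pivot the Z-row RHS is 10 − (-2)·(5/3) = 40/3.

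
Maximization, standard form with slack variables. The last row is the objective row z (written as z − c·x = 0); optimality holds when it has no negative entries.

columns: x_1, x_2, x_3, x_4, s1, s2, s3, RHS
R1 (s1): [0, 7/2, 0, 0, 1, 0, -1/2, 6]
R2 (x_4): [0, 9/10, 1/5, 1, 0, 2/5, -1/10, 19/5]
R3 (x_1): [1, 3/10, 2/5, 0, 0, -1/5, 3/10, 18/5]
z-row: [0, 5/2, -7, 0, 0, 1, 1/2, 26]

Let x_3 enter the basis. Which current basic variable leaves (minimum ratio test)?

Column x_3 entries and ratios — s1: 0 ≤ 0, skip; x_4: (19/5)/(1/5) = 19; x_1: (18/5)/(2/5) = 9.
Smallest ratio is 9 in the row of x_1, so x_1 leaves.

x_1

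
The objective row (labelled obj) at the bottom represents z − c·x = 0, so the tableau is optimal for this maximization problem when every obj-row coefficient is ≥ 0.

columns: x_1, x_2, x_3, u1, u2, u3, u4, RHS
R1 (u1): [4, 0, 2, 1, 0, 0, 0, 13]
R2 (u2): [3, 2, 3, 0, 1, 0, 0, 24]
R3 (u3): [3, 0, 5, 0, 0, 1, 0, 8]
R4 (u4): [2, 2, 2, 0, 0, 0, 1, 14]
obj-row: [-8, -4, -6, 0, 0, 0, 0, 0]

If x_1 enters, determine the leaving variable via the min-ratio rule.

u3

Column x_1 entries and ratios — u1: 13/4 = 13/4; u2: 24/3 = 8; u3: 8/3 = 8/3; u4: 14/2 = 7.
Smallest ratio is 8/3 in the row of u3, so u3 leaves.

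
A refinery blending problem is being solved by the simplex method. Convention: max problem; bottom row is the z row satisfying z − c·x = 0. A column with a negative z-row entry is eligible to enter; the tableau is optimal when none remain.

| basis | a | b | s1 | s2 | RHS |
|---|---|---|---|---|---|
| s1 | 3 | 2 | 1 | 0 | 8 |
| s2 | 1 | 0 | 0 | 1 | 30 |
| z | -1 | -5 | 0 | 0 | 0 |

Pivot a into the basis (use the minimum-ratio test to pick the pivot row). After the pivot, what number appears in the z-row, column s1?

Ratio test on column a — row 1: 8/3 = 8/3; row 2: 30/1 = 30. Minimum is 8/3 at row 1 (s1 leaves); pivot element 3.
Divide row 1 by 3; eliminate column a from the other rows.
z-row update in column s1: 0 − (-1)·(1/3) = 1/3.

1/3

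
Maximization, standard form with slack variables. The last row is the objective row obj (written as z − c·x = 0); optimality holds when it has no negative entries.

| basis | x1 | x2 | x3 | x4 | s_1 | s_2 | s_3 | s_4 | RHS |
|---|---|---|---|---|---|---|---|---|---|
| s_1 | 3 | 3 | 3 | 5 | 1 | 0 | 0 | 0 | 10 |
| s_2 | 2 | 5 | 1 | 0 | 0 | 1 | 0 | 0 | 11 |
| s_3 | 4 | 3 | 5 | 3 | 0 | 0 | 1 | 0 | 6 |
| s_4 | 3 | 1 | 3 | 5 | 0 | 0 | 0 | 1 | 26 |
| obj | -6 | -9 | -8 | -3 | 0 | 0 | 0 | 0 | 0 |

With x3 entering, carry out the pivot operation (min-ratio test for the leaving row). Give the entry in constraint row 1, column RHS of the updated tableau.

32/5

Ratio test on column x3 — row 1: 10/3 = 10/3; row 2: 11/1 = 11; row 3: 6/5 = 6/5; row 4: 26/3 = 26/3. Minimum is 6/5 at row 3 (s_3 leaves); pivot element 5.
Divide row 3 by 5; eliminate column x3 from the other rows.
Row 1 update in column RHS: 10 − 3·(6/5) = 32/5.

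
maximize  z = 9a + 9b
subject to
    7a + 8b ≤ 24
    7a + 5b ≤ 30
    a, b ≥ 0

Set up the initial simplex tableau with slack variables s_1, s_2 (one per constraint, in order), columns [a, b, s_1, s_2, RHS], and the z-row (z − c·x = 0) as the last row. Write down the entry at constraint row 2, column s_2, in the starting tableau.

1

Slack s_2 belongs to constraint 2; its column is the unit vector e_2, so the entry in row 2 is 1.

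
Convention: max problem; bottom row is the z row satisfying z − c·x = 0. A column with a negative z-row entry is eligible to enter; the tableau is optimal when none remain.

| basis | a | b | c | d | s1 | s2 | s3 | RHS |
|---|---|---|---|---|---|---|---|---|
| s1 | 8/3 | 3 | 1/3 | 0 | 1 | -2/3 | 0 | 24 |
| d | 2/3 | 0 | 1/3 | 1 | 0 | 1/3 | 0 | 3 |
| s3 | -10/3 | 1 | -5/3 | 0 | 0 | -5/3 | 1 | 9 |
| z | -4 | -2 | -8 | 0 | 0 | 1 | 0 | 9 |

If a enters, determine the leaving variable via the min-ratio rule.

d

Column a entries and ratios — s1: 24/(8/3) = 9; d: 3/(2/3) = 9/2; s3: -10/3 ≤ 0, skip.
Smallest ratio is 9/2 in the row of d, so d leaves.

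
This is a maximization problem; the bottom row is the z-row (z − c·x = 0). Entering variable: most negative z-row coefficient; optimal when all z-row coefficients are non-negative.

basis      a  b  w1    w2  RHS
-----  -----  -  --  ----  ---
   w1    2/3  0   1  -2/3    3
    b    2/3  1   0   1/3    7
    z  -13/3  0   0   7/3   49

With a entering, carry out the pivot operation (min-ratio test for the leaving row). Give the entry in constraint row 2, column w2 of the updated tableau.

1

Ratio test on column a — row 1: 3/(2/3) = 9/2; row 2: 7/(2/3) = 21/2. Minimum is 9/2 at row 1 (w1 leaves); pivot element 2/3.
Divide row 1 by 2/3; eliminate column a from the other rows.
Row 2 update in column w2: 1/3 − (2/3)·(-1) = 1.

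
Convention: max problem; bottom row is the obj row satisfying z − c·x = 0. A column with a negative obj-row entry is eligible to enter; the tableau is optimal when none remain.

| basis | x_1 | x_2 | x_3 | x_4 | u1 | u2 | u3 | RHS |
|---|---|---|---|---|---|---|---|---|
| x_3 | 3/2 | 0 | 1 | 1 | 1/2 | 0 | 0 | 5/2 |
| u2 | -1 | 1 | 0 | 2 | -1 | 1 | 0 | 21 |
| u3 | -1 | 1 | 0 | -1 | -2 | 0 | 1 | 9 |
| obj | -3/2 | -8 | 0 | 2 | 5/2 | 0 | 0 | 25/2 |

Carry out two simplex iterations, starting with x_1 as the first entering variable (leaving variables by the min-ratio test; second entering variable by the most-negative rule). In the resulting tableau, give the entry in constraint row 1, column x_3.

2/3

Ratio test on column x_1 — row 1: (5/2)/(3/2) = 5/3; row 2: entry -1 ≤ 0; row 3: entry -1 ≤ 0. Minimum is 5/3 at row 1 (x_3 leaves); pivot element 3/2.
Divide row 1 by 3/2; eliminate column x_1 from the other rows.
Second iteration: most negative obj-row entry is -8 in column x_2, so x_2 enters.
Ratio test on column x_2 — row 1: entry 0 ≤ 0; row 2: (68/3)/1 = 68/3; row 3: (32/3)/1 = 32/3. Minimum is 32/3 at row 3 (u3 leaves); pivot element 1.
Divide row 3 by 1; eliminate column x_2 from the other rows.
After both pivots, the entry at constraint row 1, column x_3 is 2/3.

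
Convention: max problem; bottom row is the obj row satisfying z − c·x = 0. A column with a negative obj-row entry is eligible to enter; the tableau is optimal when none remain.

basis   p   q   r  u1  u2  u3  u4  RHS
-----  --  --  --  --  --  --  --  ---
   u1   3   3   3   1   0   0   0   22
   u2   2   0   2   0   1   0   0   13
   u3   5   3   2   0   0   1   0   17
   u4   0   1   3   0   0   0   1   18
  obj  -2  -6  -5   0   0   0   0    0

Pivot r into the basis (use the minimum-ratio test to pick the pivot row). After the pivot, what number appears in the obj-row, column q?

Ratio test on column r — row 1: 22/3 = 22/3; row 2: 13/2 = 13/2; row 3: 17/2 = 17/2; row 4: 18/3 = 6. Minimum is 6 at row 4 (u4 leaves); pivot element 3.
Divide row 4 by 3; eliminate column r from the other rows.
obj-row update in column q: -6 − (-5)·(1/3) = -13/3.

-13/3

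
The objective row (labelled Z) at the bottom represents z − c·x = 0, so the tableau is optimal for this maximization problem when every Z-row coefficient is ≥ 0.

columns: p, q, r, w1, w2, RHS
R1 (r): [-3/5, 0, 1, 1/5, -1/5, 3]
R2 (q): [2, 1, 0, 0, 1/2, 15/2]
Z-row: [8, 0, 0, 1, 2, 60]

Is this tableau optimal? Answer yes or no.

yes

Every Z-row coefficient is ≥ 0, so the tableau is optimal.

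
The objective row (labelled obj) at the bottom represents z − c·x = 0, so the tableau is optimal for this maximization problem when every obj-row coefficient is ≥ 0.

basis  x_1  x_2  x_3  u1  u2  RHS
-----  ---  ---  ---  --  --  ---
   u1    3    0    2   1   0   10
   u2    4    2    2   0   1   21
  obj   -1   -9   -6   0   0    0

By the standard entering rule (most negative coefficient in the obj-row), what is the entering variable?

x_2

Negative obj-row entries: x_1: -1, x_2: -9, x_3: -6.
The most negative is -9 in column x_2, so x_2 enters.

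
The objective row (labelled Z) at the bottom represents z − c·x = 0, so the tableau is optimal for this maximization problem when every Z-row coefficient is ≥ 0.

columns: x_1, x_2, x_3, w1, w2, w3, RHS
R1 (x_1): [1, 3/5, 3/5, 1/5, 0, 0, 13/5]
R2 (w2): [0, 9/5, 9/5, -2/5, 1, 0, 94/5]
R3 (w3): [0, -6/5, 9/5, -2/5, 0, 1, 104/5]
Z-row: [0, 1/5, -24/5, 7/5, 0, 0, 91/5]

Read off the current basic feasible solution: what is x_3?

x_3 is not in the basis, so in the current basic feasible solution x_3 = 0.

0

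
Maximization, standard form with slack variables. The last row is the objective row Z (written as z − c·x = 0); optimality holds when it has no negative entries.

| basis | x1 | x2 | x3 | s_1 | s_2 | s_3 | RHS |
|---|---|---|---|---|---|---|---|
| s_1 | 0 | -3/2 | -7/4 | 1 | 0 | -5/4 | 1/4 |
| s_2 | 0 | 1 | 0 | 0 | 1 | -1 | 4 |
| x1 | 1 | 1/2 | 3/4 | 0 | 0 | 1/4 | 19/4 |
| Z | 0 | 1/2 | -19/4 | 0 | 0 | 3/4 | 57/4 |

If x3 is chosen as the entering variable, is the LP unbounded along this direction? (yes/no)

no

Column x3 has positive entries in row(s) 3, so the ratio test bounds it — not unbounded.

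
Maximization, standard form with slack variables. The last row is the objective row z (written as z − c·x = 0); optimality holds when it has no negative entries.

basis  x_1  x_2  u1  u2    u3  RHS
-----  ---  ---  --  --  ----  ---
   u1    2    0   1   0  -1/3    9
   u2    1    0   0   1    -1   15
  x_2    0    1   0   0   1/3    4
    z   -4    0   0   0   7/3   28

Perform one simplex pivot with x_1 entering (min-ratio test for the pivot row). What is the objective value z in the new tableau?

Ratio test on column x_1 — row 1: 9/2 = 9/2; row 2: 15/1 = 15; row 3: entry 0 ≤ 0. Minimum is 9/2 at row 1 (u1 leaves); pivot element 2.
Pivot on row 1; the z-row RHS becomes 28 − (-4)·(9/2) = 46.

46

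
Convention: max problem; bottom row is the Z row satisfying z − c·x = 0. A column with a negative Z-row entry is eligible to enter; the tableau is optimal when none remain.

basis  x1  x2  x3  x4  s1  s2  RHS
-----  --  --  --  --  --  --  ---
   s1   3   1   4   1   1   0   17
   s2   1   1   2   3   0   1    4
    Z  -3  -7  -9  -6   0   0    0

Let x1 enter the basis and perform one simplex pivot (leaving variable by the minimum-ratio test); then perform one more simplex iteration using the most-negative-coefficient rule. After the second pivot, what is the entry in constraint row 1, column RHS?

13

Ratio test on column x1 — row 1: 17/3 = 17/3; row 2: 4/1 = 4. Minimum is 4 at row 2 (s2 leaves); pivot element 1.
Divide row 2 by 1; eliminate column x1 from the other rows.
Second iteration: most negative Z-row entry is -4 in column x2, so x2 enters.
Ratio test on column x2 — row 1: entry -2 ≤ 0; row 2: 4/1 = 4. Minimum is 4 at row 2 (x1 leaves); pivot element 1.
Divide row 2 by 1; eliminate column x2 from the other rows.
After both pivots, the entry at constraint row 1, column RHS is 13.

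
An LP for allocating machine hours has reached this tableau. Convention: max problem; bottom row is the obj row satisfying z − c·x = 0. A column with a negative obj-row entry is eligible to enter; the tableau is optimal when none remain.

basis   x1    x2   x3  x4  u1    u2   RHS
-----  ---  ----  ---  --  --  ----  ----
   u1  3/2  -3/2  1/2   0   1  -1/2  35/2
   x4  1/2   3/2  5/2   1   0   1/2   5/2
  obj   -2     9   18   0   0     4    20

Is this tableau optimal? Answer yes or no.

no

The obj-row has a negative entry -2 in column x1, so it is not optimal.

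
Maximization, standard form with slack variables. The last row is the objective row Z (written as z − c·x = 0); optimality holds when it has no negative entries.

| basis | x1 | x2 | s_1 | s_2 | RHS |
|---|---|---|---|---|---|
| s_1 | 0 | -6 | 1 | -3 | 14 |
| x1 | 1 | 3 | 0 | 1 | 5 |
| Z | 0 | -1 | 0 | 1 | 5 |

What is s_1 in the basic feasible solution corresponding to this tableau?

s_1 is basic (row 1); its value is the RHS of that row, 14.

14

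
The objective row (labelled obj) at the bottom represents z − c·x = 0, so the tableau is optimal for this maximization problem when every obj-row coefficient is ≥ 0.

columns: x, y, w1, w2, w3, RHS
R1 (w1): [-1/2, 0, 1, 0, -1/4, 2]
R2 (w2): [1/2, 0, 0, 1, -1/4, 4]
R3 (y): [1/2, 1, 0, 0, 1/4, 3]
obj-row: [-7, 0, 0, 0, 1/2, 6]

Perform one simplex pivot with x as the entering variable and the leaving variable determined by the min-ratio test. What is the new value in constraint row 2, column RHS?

1

Ratio test on column x — row 1: entry -1/2 ≤ 0; row 2: 4/(1/2) = 8; row 3: 3/(1/2) = 6. Minimum is 6 at row 3 (y leaves); pivot element 1/2.
Divide row 3 by 1/2; eliminate column x from the other rows.
Row 2 update in column RHS: 4 − (1/2)·6 = 1.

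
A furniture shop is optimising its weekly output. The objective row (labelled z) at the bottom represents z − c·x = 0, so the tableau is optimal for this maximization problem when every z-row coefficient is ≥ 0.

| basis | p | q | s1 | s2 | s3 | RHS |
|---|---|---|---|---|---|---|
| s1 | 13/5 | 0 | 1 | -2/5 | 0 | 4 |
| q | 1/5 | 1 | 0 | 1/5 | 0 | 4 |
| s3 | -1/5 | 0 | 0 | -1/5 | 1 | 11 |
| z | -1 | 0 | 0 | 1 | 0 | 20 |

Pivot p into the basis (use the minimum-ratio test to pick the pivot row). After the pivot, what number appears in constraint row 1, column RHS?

Ratio test on column p — row 1: 4/(13/5) = 20/13; row 2: 4/(1/5) = 20; row 3: entry -1/5 ≤ 0. Minimum is 20/13 at row 1 (s1 leaves); pivot element 13/5.
Divide row 1 by 13/5; eliminate column p from the other rows.
In the new row 1, the RHS entry is the old entry divided by the pivot: 4/(13/5) = 20/13.

20/13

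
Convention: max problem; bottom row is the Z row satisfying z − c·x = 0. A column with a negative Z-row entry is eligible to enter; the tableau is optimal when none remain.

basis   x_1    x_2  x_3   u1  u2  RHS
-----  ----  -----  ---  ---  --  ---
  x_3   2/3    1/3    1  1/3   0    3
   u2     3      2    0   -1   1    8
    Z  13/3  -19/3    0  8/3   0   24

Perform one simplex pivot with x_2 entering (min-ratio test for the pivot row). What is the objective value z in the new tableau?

Ratio test on column x_2 — row 1: 3/(1/3) = 9; row 2: 8/2 = 4. Minimum is 4 at row 2 (u2 leaves); pivot element 2.
Pivot on row 2; the Z-row RHS becomes 24 − (-19/3)·4 = 148/3.

148/3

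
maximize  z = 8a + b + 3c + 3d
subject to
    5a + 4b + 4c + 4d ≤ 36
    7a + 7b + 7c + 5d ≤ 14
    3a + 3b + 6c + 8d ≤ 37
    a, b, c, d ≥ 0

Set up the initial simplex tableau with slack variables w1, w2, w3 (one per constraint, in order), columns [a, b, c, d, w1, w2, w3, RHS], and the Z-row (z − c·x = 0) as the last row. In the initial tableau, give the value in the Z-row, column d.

-3

The Z-row carries the negated objective coefficients: the d entry is -3.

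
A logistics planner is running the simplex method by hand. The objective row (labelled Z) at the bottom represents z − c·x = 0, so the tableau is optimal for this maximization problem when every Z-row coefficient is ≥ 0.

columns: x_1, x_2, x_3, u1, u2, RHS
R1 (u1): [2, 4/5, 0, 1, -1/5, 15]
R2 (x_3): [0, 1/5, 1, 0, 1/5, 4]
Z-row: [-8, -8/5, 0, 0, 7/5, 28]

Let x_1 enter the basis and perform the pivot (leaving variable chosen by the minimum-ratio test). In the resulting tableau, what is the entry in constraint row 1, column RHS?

15/2

Ratio test on column x_1 — row 1: 15/2 = 15/2; row 2: entry 0 ≤ 0. Minimum is 15/2 at row 1 (u1 leaves); pivot element 2.
Divide row 1 by 2; eliminate column x_1 from the other rows.
In the new row 1, the RHS entry is the old entry divided by the pivot: 15/2 = 15/2.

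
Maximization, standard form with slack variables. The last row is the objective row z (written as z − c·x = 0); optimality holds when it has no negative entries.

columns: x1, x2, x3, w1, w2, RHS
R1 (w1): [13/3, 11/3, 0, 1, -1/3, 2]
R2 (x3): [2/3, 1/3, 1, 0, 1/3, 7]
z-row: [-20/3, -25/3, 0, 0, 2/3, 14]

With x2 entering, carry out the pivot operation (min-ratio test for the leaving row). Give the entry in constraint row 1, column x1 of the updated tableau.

13/11

Ratio test on column x2 — row 1: 2/(11/3) = 6/11; row 2: 7/(1/3) = 21. Minimum is 6/11 at row 1 (w1 leaves); pivot element 11/3.
Divide row 1 by 11/3; eliminate column x2 from the other rows.
In the new row 1, the x1 entry is the old entry divided by the pivot: (13/3)/(11/3) = 13/11.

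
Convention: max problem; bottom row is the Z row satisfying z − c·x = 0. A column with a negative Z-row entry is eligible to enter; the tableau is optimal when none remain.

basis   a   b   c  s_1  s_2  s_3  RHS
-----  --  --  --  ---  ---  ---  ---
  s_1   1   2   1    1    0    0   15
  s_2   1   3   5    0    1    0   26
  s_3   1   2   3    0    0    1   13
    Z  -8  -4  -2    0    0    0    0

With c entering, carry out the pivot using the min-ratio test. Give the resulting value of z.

26/3

Ratio test on column c — row 1: 15/1 = 15; row 2: 26/5 = 26/5; row 3: 13/3 = 13/3. Minimum is 13/3 at row 3 (s_3 leaves); pivot element 3.
Pivot on row 3; the Z-row RHS becomes 0 − (-2)·(13/3) = 26/3.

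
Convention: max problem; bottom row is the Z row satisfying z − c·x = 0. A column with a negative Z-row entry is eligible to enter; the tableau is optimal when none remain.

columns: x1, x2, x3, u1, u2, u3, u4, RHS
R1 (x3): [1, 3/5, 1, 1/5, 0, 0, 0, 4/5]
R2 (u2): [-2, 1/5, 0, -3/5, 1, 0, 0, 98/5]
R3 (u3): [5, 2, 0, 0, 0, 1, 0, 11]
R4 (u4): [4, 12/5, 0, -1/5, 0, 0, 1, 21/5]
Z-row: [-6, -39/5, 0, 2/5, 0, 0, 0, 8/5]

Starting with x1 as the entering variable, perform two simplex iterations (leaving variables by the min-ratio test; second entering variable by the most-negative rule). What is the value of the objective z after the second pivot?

Ratio test on column x1 — row 1: (4/5)/1 = 4/5; row 2: entry -2 ≤ 0; row 3: 11/5 = 11/5; row 4: (21/5)/4 = 21/20. Minimum is 4/5 at row 1 (x3 leaves); pivot element 1.
Pivot on row 1; the Z-row RHS becomes 8/5 − (-6)·(4/5) = 32/5.
Next entering variable (most negative Z-row entry -21/5): x2.
Ratio test on column x2 — row 1: (4/5)/(3/5) = 4/3; row 2: (106/5)/(7/5) = 106/7; row 3: entry -1 ≤ 0; row 4: entry 0 ≤ 0. Minimum is 4/3 at row 1 (x1 leaves); pivot element 3/5.
After the second pivot the Z-row RHS is 32/5 − (-21/5)·(4/3) = 12.

12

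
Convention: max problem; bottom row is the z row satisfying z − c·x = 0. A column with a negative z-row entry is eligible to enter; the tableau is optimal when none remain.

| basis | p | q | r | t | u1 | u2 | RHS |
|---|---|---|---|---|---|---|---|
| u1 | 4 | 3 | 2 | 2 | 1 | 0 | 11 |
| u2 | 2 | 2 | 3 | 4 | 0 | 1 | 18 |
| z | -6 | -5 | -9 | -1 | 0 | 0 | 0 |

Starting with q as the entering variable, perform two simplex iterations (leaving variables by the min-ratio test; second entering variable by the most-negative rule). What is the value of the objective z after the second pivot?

99/2

Ratio test on column q — row 1: 11/3 = 11/3; row 2: 18/2 = 9. Minimum is 11/3 at row 1 (u1 leaves); pivot element 3.
Pivot on row 1; the z-row RHS becomes 0 − (-5)·(11/3) = 55/3.
Next entering variable (most negative z-row entry -17/3): r.
Ratio test on column r — row 1: (11/3)/(2/3) = 11/2; row 2: (32/3)/(5/3) = 32/5. Minimum is 11/2 at row 1 (q leaves); pivot element 2/3.
After the second pivot the z-row RHS is 55/3 − (-17/3)·(11/2) = 99/2.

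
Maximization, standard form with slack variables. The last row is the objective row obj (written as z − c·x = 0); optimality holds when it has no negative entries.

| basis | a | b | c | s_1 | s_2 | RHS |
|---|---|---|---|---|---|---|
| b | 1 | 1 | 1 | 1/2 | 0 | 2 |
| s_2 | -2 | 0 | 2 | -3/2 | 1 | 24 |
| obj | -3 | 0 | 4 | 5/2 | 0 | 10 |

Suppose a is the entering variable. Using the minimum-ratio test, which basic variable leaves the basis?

b

Column a entries and ratios — b: 2/1 = 2; s_2: -2 ≤ 0, skip.
Smallest ratio is 2 in the row of b, so b leaves.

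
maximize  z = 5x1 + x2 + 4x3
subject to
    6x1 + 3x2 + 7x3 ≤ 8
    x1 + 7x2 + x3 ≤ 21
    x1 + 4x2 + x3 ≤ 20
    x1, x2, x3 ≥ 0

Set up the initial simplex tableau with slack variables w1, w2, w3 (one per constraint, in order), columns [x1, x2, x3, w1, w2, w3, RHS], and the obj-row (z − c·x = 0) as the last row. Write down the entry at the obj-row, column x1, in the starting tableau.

-5

The obj-row carries the negated objective coefficients: the x1 entry is -5.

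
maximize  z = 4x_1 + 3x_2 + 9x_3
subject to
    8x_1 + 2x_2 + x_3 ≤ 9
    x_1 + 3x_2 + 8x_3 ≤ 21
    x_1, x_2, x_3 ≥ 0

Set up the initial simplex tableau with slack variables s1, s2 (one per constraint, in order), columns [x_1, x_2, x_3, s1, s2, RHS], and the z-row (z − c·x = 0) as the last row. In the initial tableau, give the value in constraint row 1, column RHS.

The RHS of constraint 1 is b_1 = 9.

9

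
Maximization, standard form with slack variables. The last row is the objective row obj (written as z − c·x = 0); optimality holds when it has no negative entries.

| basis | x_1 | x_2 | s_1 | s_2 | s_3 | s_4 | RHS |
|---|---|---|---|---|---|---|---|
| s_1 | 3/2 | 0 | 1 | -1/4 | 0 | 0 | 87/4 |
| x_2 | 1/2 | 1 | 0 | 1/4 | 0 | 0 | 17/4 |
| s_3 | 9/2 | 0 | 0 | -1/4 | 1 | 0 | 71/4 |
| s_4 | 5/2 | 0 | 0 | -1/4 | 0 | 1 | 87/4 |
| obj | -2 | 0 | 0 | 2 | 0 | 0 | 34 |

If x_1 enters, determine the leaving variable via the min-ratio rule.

s_3

Column x_1 entries and ratios — s_1: (87/4)/(3/2) = 29/2; x_2: (17/4)/(1/2) = 17/2; s_3: (71/4)/(9/2) = 71/18; s_4: (87/4)/(5/2) = 87/10.
Smallest ratio is 71/18 in the row of s_3, so s_3 leaves.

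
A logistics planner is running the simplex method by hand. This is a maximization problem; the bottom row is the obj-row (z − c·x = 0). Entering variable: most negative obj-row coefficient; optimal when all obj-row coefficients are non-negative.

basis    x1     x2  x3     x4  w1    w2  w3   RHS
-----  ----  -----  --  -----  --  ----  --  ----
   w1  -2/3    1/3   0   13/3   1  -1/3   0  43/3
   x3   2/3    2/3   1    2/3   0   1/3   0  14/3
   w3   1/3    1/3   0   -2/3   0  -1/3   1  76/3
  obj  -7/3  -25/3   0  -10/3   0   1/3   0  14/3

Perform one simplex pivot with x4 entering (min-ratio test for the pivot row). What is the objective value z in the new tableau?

Ratio test on column x4 — row 1: (43/3)/(13/3) = 43/13; row 2: (14/3)/(2/3) = 7; row 3: entry -2/3 ≤ 0. Minimum is 43/13 at row 1 (w1 leaves); pivot element 13/3.
Pivot on row 1; the obj-row RHS becomes 14/3 − (-10/3)·(43/13) = 204/13.

204/13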